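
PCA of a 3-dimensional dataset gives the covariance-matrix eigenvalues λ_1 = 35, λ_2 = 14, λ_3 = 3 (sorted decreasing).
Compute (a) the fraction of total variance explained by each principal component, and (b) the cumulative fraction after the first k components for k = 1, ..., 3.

Step 1 — total variance = trace(Sigma) = Σ λ_i = 35 + 14 + 3 = 52.

Step 2 — fraction explained by component i = λ_i / Σ λ:
  PC1: 35/52 = 0.6731
  PC2: 14/52 = 0.2692
  PC3: 3/52 = 0.0577

Step 3 — cumulative fraction after k components = (λ_1 + ... + λ_k) / Σ λ:
  k = 1: 35/52 = 0.6731
  k = 2: (35 + 14)/52 = 49/52 = 0.9423
  k = 3: (35 + 14 + 3)/52 = 52/52 = 1

Summary (fraction, with percent):

explained: PC1 0.6731 (67.31%), PC2 0.2692 (26.92%), PC3 0.0577 (5.77%);  cumulative: 0.6731, 0.9423, 1


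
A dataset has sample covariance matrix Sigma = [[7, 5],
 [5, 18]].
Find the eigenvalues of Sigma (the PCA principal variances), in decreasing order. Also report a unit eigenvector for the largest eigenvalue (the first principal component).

Step 1 — characteristic polynomial of 2×2 Sigma:
  det(Sigma - λI) = λ² - trace · λ + det = 0.
  trace = 7 + 18 = 25, det = 7·18 - (5)² = 101.
Step 2 — discriminant:
  Δ = trace² - 4·det = 625 - 404 = 221.
Step 3 — eigenvalues:
  λ = (trace ± √Δ)/2 = (25 ± 14.8661)/2,
  λ_1 = 19.933,  λ_2 = 5.067.

Step 4 — unit eigenvector for λ_1: solve (Sigma - λ_1 I)v = 0. First row:
  (7 - 19.933)·v_x + (5)·v_y = 0, i.e. (-12.933)·v_x + (5)·v_y = 0,
  so v ∝ (b, λ_1 - a) = (5, 12.933) = u.
  ||u|| = √((5)² + (12.933)²) = √(192.2634) ≈ 13.8659,
  v_1 = u/||u|| ≈ (0.3606, 0.9327) (||v_1|| = 1).

λ_1 = 19.933,  λ_2 = 5.067;  v_1 ≈ (0.3606, 0.9327)


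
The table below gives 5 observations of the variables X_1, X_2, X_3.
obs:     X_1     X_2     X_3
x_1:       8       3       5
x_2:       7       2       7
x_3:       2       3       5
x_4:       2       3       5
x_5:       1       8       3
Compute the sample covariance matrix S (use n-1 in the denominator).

Step 1 — column means:
  mean(X_1) = (8 + 7 + 2 + 2 + 1) / 5 = 20/5 = 4
  mean(X_2) = (3 + 2 + 3 + 3 + 8) / 5 = 19/5 = 3.8
  mean(X_3) = (5 + 7 + 5 + 5 + 3) / 5 = 25/5 = 5

Step 2 — sample covariance S[i,j] = (1/(n-1)) · Σ_k (x_{k,i} - mean_i) · (x_{k,j} - mean_j), with n-1 = 4.
  S[X_1,X_1] = ((4)·(4) + (3)·(3) + (-2)·(-2) + (-2)·(-2) + (-3)·(-3)) / 4 = 42/4 = 10.5
  S[X_1,X_2] = ((4)·(-0.8) + (3)·(-1.8) + (-2)·(-0.8) + (-2)·(-0.8) + (-3)·(4.2)) / 4 = -18/4 = -4.5
  S[X_1,X_3] = ((4)·(0) + (3)·(2) + (-2)·(0) + (-2)·(0) + (-3)·(-2)) / 4 = 12/4 = 3
  S[X_2,X_2] = ((-0.8)·(-0.8) + (-1.8)·(-1.8) + (-0.8)·(-0.8) + (-0.8)·(-0.8) + (4.2)·(4.2)) / 4 = 22.8/4 = 5.7
  S[X_2,X_3] = ((-0.8)·(0) + (-1.8)·(2) + (-0.8)·(0) + (-0.8)·(0) + (4.2)·(-2)) / 4 = -12/4 = -3
  S[X_3,X_3] = ((0)·(0) + (2)·(2) + (0)·(0) + (0)·(0) + (-2)·(-2)) / 4 = 8/4 = 2

S is symmetric (S[j,i] = S[i,j]). Assembling:

S = [[10.5, -4.5, 3],
 [-4.5, 5.7, -3],
 [3, -3, 2]]


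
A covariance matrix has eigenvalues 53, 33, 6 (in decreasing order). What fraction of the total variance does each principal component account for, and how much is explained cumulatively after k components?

Step 1 — total variance = trace(Sigma) = Σ λ_i = 53 + 33 + 6 = 92.

Step 2 — fraction explained by component i = λ_i / Σ λ:
  PC1: 53/92 = 0.5761
  PC2: 33/92 = 0.3587
  PC3: 6/92 = 0.0652

Step 3 — cumulative fraction after k components = (λ_1 + ... + λ_k) / Σ λ:
  k = 1: 53/92 = 0.5761
  k = 2: (53 + 33)/92 = 86/92 = 0.9348
  k = 3: (53 + 33 + 6)/92 = 92/92 = 1

Summary (fraction, with percent):

explained: PC1 0.5761 (57.61%), PC2 0.3587 (35.87%), PC3 0.0652 (6.52%);  cumulative: 0.5761, 0.9348, 1


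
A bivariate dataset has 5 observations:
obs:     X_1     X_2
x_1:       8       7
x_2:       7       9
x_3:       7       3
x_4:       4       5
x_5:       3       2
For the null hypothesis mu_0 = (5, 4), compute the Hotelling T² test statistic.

Step 1 — sample mean vector:
  mean(X_1) = (8 + 7 + 7 + 4 + 3) / 5 = 29/5 = 5.8
  mean(X_2) = (7 + 9 + 3 + 5 + 2) / 5 = 26/5 = 5.2
  x̄ = (5.8, 5.2),  deviation x̄ - mu_0 = (5.8, 5.2) - (5, 4) = (0.8, 1.2).

Step 2 — sample covariance matrix, S[i,j] = (1/(n-1)) · Σ_k (x_{k,i} - mean_i) · (x_{k,j} - mean_j), divisor n-1 = 4:
  S[X_1,X_1] = ((2.2)·(2.2) + (1.2)·(1.2) + (1.2)·(1.2) + (-1.8)·(-1.8) + (-2.8)·(-2.8)) / 4 = 18.8/4 = 4.7
  S[X_1,X_2] = ((2.2)·(1.8) + (1.2)·(3.8) + (1.2)·(-2.2) + (-1.8)·(-0.2) + (-2.8)·(-3.2)) / 4 = 15.2/4 = 3.8
  S[X_2,X_2] = ((1.8)·(1.8) + (3.8)·(3.8) + (-2.2)·(-2.2) + (-0.2)·(-0.2) + (-3.2)·(-3.2)) / 4 = 32.8/4 = 8.2
  S = [[4.7, 3.8],
 [3.8, 8.2]].

Step 3 — invert S. det(S) = 4.7·8.2 - (3.8)² = 24.1.
  S^{-1} = (1/det) · [[d, -b], [-b, a]] = [[0.3402, -0.1577],
 [-0.1577, 0.195]].

Step 4 — quadratic form (x̄ - mu_0)^T · S^{-1} · (x̄ - mu_0):
  S^{-1} · (x̄ - mu_0) = (0.083, 0.1079),
  (x̄ - mu_0)^T · [...] = (0.8)·(0.083) + (1.2)·(0.1079) = 0.1959.

Step 5 — scale by n: T² = 5 · 0.1959 = 0.9793.

T² ≈ 0.9793


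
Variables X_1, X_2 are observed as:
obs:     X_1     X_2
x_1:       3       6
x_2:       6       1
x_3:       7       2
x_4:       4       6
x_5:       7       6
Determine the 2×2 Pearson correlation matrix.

Step 1 — column means:
  mean(X_1) = (3 + 6 + 7 + 4 + 7) / 5 = 27/5 = 5.4
  mean(X_2) = (6 + 1 + 2 + 6 + 6) / 5 = 21/5 = 4.2

Step 2 — sample variances and covariances s[i,j] = (1/(n-1)) · Σ_k (x_{k,i} - mean_i) · (x_{k,j} - mean_j), with n-1 = 4:
  s[X_1,X_1] = ((-2.4)·(-2.4) + (0.6)·(0.6) + (1.6)·(1.6) + (-1.4)·(-1.4) + (1.6)·(1.6)) / 4 = 13.2/4 = 3.3
  s[X_1,X_2] = ((-2.4)·(1.8) + (0.6)·(-3.2) + (1.6)·(-2.2) + (-1.4)·(1.8) + (1.6)·(1.8)) / 4 = -9.4/4 = -2.35
  s[X_2,X_2] = ((1.8)·(1.8) + (-3.2)·(-3.2) + (-2.2)·(-2.2) + (1.8)·(1.8) + (1.8)·(1.8)) / 4 = 24.8/4 = 6.2
  Sample standard deviations s_i = √(s[i,i]):
  s(X_1) = √(3.3) = 1.8166
  s(X_2) = √(6.2) = 2.49

Step 3 — r_{ij} = s_{ij} / (s_i · s_j):
  r[X_1,X_1] = 1 (diagonal).
  r[X_1,X_2] = -2.35 / (1.8166 · 2.49) = -2.35 / 4.5233 = -0.5195
  r[X_2,X_2] = 1 (diagonal).

R is symmetric with unit diagonal. Assembling:

R = [[1, -0.5195],
 [-0.5195, 1]]


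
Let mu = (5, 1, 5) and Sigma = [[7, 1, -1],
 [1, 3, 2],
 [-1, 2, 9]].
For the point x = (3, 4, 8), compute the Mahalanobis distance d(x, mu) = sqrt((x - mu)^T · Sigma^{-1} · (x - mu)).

Step 1 — centre the observation: (x - mu) = (-2, 3, 3).

Step 2 — invert Sigma (cofactor / det for 3×3, or solve directly):
  Sigma^{-1} = [[0.1586, -0.0759, 0.0345],
 [-0.0759, 0.4276, -0.1034],
 [0.0345, -0.1034, 0.1379]].

Step 3 — form the quadratic (x - mu)^T · Sigma^{-1} · (x - mu):
  Sigma^{-1} · (x - mu) = (-0.4414, 1.1241, 0.0345).
  (x - mu)^T · [Sigma^{-1} · (x - mu)] = (-2)·(-0.4414) + (3)·(1.1241) + (3)·(0.0345) = 4.3586.

Step 4 — take square root: d = √(4.3586) ≈ 2.0877.

d(x, mu) = √(4.3586) ≈ 2.0877


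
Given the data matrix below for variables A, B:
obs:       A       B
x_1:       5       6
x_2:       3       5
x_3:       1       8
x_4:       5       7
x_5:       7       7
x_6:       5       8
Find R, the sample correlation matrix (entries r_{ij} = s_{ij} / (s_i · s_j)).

Step 1 — column means:
  mean(A) = (5 + 3 + 1 + 5 + 7 + 5) / 6 = 26/6 = 4.3333
  mean(B) = (6 + 5 + 8 + 7 + 7 + 8) / 6 = 41/6 = 6.8333

Step 2 — sample variances and covariances s[i,j] = (1/(n-1)) · Σ_k (x_{k,i} - mean_i) · (x_{k,j} - mean_j), with n-1 = 5:
  s[A,A] = ((0.6667)·(0.6667) + (-1.3333)·(-1.3333) + (-3.3333)·(-3.3333) + (0.6667)·(0.6667) + (2.6667)·(2.6667) + (0.6667)·(0.6667)) / 5 = 21.3333/5 = 4.2667
  s[A,B] = ((0.6667)·(-0.8333) + (-1.3333)·(-1.8333) + (-3.3333)·(1.1667) + (0.6667)·(0.1667) + (2.6667)·(0.1667) + (0.6667)·(1.1667)) / 5 = -0.6667/5 = -0.1333
  s[B,B] = ((-0.8333)·(-0.8333) + (-1.8333)·(-1.8333) + (1.1667)·(1.1667) + (0.1667)·(0.1667) + (0.1667)·(0.1667) + (1.1667)·(1.1667)) / 5 = 6.8333/5 = 1.3667
  Sample standard deviations s_i = √(s[i,i]):
  s(A) = √(4.2667) = 2.0656
  s(B) = √(1.3667) = 1.169

Step 3 — r_{ij} = s_{ij} / (s_i · s_j):
  r[A,A] = 1 (diagonal).
  r[A,B] = -0.1333 / (2.0656 · 1.169) = -0.1333 / 2.4148 = -0.0552
  r[B,B] = 1 (diagonal).

R is symmetric with unit diagonal. Assembling:

R = [[1, -0.0552],
 [-0.0552, 1]]


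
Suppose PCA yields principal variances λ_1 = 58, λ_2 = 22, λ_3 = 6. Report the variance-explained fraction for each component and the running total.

Step 1 — total variance = trace(Sigma) = Σ λ_i = 58 + 22 + 6 = 86.

Step 2 — fraction explained by component i = λ_i / Σ λ:
  PC1: 58/86 = 0.6744
  PC2: 22/86 = 0.2558
  PC3: 6/86 = 0.0698

Step 3 — cumulative fraction after k components = (λ_1 + ... + λ_k) / Σ λ:
  k = 1: 58/86 = 0.6744
  k = 2: (58 + 22)/86 = 80/86 = 0.9302
  k = 3: (58 + 22 + 6)/86 = 86/86 = 1

Summary (fraction, with percent):

explained: PC1 0.6744 (67.44%), PC2 0.2558 (25.58%), PC3 0.0698 (6.98%);  cumulative: 0.6744, 0.9302, 1


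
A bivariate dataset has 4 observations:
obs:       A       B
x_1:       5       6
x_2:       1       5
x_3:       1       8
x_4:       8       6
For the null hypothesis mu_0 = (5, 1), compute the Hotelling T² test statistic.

Step 1 — sample mean vector:
  mean(A) = (5 + 1 + 1 + 8) / 4 = 15/4 = 3.75
  mean(B) = (6 + 5 + 8 + 6) / 4 = 25/4 = 6.25
  x̄ = (3.75, 6.25),  deviation x̄ - mu_0 = (3.75, 6.25) - (5, 1) = (-1.25, 5.25).

Step 2 — sample covariance matrix, S[i,j] = (1/(n-1)) · Σ_k (x_{k,i} - mean_i) · (x_{k,j} - mean_j), divisor n-1 = 3:
  S[A,A] = ((1.25)·(1.25) + (-2.75)·(-2.75) + (-2.75)·(-2.75) + (4.25)·(4.25)) / 3 = 34.75/3 = 11.5833
  S[A,B] = ((1.25)·(-0.25) + (-2.75)·(-1.25) + (-2.75)·(1.75) + (4.25)·(-0.25)) / 3 = -2.75/3 = -0.9167
  S[B,B] = ((-0.25)·(-0.25) + (-1.25)·(-1.25) + (1.75)·(1.75) + (-0.25)·(-0.25)) / 3 = 4.75/3 = 1.5833
  S = [[11.5833, -0.9167],
 [-0.9167, 1.5833]].

Step 3 — invert S. det(S) = 11.5833·1.5833 - (-0.9167)² = 17.5.
  S^{-1} = (1/det) · [[d, -b], [-b, a]] = [[0.0905, 0.0524],
 [0.0524, 0.6619]].

Step 4 — quadratic form (x̄ - mu_0)^T · S^{-1} · (x̄ - mu_0):
  S^{-1} · (x̄ - mu_0) = (0.1619, 3.4095),
  (x̄ - mu_0)^T · [...] = (-1.25)·(0.1619) + (5.25)·(3.4095) = 17.6976.

Step 5 — scale by n: T² = 4 · 17.6976 = 70.7905.

T² ≈ 70.7905


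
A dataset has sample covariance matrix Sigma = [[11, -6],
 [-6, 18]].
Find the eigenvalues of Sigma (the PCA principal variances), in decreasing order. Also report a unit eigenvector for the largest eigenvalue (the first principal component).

Step 1 — characteristic polynomial of 2×2 Sigma:
  det(Sigma - λI) = λ² - trace · λ + det = 0.
  trace = 11 + 18 = 29, det = 11·18 - (-6)² = 162.
Step 2 — discriminant:
  Δ = trace² - 4·det = 841 - 648 = 193.
Step 3 — eigenvalues:
  λ = (trace ± √Δ)/2 = (29 ± 13.8924)/2,
  λ_1 = 21.4462,  λ_2 = 7.5538.

Step 4 — unit eigenvector for λ_1: solve (Sigma - λ_1 I)v = 0. First row:
  (11 - 21.4462)·v_x + (-6)·v_y = 0, i.e. (-10.4462)·v_x + (-6)·v_y = 0,
  so v ∝ (b, λ_1 - a) = (-6, 10.4462); multiply by -1 so the first entry is positive: u = (6, -10.4462).
  ||u|| = √((6)² + (-10.4462)²) = √(145.1236) ≈ 12.0467,
  v_1 = u/||u|| ≈ (0.4981, -0.8671) (||v_1|| = 1).

λ_1 = 21.4462,  λ_2 = 7.5538;  v_1 ≈ (0.4981, -0.8671)


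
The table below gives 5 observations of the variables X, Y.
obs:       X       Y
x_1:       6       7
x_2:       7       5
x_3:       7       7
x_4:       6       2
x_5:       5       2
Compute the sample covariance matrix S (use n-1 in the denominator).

Step 1 — column means:
  mean(X) = (6 + 7 + 7 + 6 + 5) / 5 = 31/5 = 6.2
  mean(Y) = (7 + 5 + 7 + 2 + 2) / 5 = 23/5 = 4.6

Step 2 — sample covariance S[i,j] = (1/(n-1)) · Σ_k (x_{k,i} - mean_i) · (x_{k,j} - mean_j), with n-1 = 4.
  S[X,X] = ((-0.2)·(-0.2) + (0.8)·(0.8) + (0.8)·(0.8) + (-0.2)·(-0.2) + (-1.2)·(-1.2)) / 4 = 2.8/4 = 0.7
  S[X,Y] = ((-0.2)·(2.4) + (0.8)·(0.4) + (0.8)·(2.4) + (-0.2)·(-2.6) + (-1.2)·(-2.6)) / 4 = 5.4/4 = 1.35
  S[Y,Y] = ((2.4)·(2.4) + (0.4)·(0.4) + (2.4)·(2.4) + (-2.6)·(-2.6) + (-2.6)·(-2.6)) / 4 = 25.2/4 = 6.3

S is symmetric (S[j,i] = S[i,j]). Assembling:

S = [[0.7, 1.35],
 [1.35, 6.3]]


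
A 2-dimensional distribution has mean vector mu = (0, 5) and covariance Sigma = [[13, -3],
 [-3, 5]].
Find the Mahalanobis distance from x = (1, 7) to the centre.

Step 1 — centre the observation: (x - mu) = (1, 2).

Step 2 — invert Sigma. det(Sigma) = 13·5 - (-3)² = 56.
  Sigma^{-1} = (1/det) · [[d, -b], [-b, a]] = [[0.0893, 0.0536],
 [0.0536, 0.2321]].

Step 3 — form the quadratic (x - mu)^T · Sigma^{-1} · (x - mu):
  Sigma^{-1} · (x - mu) = (0.1964, 0.5179).
  (x - mu)^T · [Sigma^{-1} · (x - mu)] = (1)·(0.1964) + (2)·(0.5179) = 1.2321.

Step 4 — take square root: d = √(1.2321) ≈ 1.11.

d(x, mu) = √(1.2321) ≈ 1.11


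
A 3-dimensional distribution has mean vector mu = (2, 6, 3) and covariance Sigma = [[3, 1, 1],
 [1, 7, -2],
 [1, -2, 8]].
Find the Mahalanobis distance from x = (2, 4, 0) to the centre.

Step 1 — centre the observation: (x - mu) = (0, -2, -3).

Step 2 — invert Sigma (cofactor / det for 3×3, or solve directly):
  Sigma^{-1} = [[0.3796, -0.073, -0.0657],
 [-0.073, 0.1679, 0.0511],
 [-0.0657, 0.0511, 0.146]].

Step 3 — form the quadratic (x - mu)^T · Sigma^{-1} · (x - mu):
  Sigma^{-1} · (x - mu) = (0.3431, -0.4891, -0.5401).
  (x - mu)^T · [Sigma^{-1} · (x - mu)] = (0)·(0.3431) + (-2)·(-0.4891) + (-3)·(-0.5401) = 2.5985.

Step 4 — take square root: d = √(2.5985) ≈ 1.612.

d(x, mu) = √(2.5985) ≈ 1.612


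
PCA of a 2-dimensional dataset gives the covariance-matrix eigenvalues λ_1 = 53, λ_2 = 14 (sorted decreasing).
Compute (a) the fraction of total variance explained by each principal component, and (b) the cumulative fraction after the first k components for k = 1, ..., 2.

Step 1 — total variance = trace(Sigma) = Σ λ_i = 53 + 14 = 67.

Step 2 — fraction explained by component i = λ_i / Σ λ:
  PC1: 53/67 = 0.791
  PC2: 14/67 = 0.209

Step 3 — cumulative fraction after k components = (λ_1 + ... + λ_k) / Σ λ:
  k = 1: 53/67 = 0.791
  k = 2: (53 + 14)/67 = 67/67 = 1

Summary (fraction, with percent):

explained: PC1 0.791 (79.1%), PC2 0.209 (20.9%);  cumulative: 0.791, 1


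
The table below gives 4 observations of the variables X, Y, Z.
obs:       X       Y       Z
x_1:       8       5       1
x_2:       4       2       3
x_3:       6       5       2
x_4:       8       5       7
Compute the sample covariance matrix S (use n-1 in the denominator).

Step 1 — column means:
  mean(X) = (8 + 4 + 6 + 8) / 4 = 26/4 = 6.5
  mean(Y) = (5 + 2 + 5 + 5) / 4 = 17/4 = 4.25
  mean(Z) = (1 + 3 + 2 + 7) / 4 = 13/4 = 3.25

Step 2 — sample covariance S[i,j] = (1/(n-1)) · Σ_k (x_{k,i} - mean_i) · (x_{k,j} - mean_j), with n-1 = 3.
  S[X,X] = ((1.5)·(1.5) + (-2.5)·(-2.5) + (-0.5)·(-0.5) + (1.5)·(1.5)) / 3 = 11/3 = 3.6667
  S[X,Y] = ((1.5)·(0.75) + (-2.5)·(-2.25) + (-0.5)·(0.75) + (1.5)·(0.75)) / 3 = 7.5/3 = 2.5
  S[X,Z] = ((1.5)·(-2.25) + (-2.5)·(-0.25) + (-0.5)·(-1.25) + (1.5)·(3.75)) / 3 = 3.5/3 = 1.1667
  S[Y,Y] = ((0.75)·(0.75) + (-2.25)·(-2.25) + (0.75)·(0.75) + (0.75)·(0.75)) / 3 = 6.75/3 = 2.25
  S[Y,Z] = ((0.75)·(-2.25) + (-2.25)·(-0.25) + (0.75)·(-1.25) + (0.75)·(3.75)) / 3 = 0.75/3 = 0.25
  S[Z,Z] = ((-2.25)·(-2.25) + (-0.25)·(-0.25) + (-1.25)·(-1.25) + (3.75)·(3.75)) / 3 = 20.75/3 = 6.9167

S is symmetric (S[j,i] = S[i,j]). Assembling:

S = [[3.6667, 2.5, 1.1667],
 [2.5, 2.25, 0.25],
 [1.1667, 0.25, 6.9167]]


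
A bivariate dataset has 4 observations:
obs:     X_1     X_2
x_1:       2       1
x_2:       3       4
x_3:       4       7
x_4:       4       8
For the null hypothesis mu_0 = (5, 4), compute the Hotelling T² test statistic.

Step 1 — sample mean vector:
  mean(X_1) = (2 + 3 + 4 + 4) / 4 = 13/4 = 3.25
  mean(X_2) = (1 + 4 + 7 + 8) / 4 = 20/4 = 5
  x̄ = (3.25, 5),  deviation x̄ - mu_0 = (3.25, 5) - (5, 4) = (-1.75, 1).

Step 2 — sample covariance matrix, S[i,j] = (1/(n-1)) · Σ_k (x_{k,i} - mean_i) · (x_{k,j} - mean_j), divisor n-1 = 3:
  S[X_1,X_1] = ((-1.25)·(-1.25) + (-0.25)·(-0.25) + (0.75)·(0.75) + (0.75)·(0.75)) / 3 = 2.75/3 = 0.9167
  S[X_1,X_2] = ((-1.25)·(-4) + (-0.25)·(-1) + (0.75)·(2) + (0.75)·(3)) / 3 = 9/3 = 3
  S[X_2,X_2] = ((-4)·(-4) + (-1)·(-1) + (2)·(2) + (3)·(3)) / 3 = 30/3 = 10
  S = [[0.9167, 3],
 [3, 10]].

Step 3 — invert S. det(S) = 0.9167·10 - (3)² = 0.1667.
  S^{-1} = (1/det) · [[d, -b], [-b, a]] = [[60, -18],
 [-18, 5.5]].

Step 4 — quadratic form (x̄ - mu_0)^T · S^{-1} · (x̄ - mu_0):
  S^{-1} · (x̄ - mu_0) = (-123, 37),
  (x̄ - mu_0)^T · [...] = (-1.75)·(-123) + (1)·(37) = 252.25.

Step 5 — scale by n: T² = 4 · 252.25 = 1009.

T² ≈ 1009


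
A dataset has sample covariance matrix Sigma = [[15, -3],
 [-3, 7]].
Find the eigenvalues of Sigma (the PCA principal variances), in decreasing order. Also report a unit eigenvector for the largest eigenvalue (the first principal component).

Step 1 — characteristic polynomial of 2×2 Sigma:
  det(Sigma - λI) = λ² - trace · λ + det = 0.
  trace = 15 + 7 = 22, det = 15·7 - (-3)² = 96.
Step 2 — discriminant:
  Δ = trace² - 4·det = 484 - 384 = 100.
Step 3 — eigenvalues:
  λ = (trace ± √Δ)/2 = (22 ± 10)/2,
  λ_1 = 16,  λ_2 = 6.

Step 4 — unit eigenvector for λ_1: solve (Sigma - λ_1 I)v = 0. First row:
  (15 - 16)·v_x + (-3)·v_y = 0, i.e. (-1)·v_x + (-3)·v_y = 0,
  so v ∝ (b, λ_1 - a) = (-3, 1); multiply by -1 so the first entry is positive: u = (3, -1).
  ||u|| = √((3)² + (-1)²) = √(10) ≈ 3.1623,
  v_1 = u/||u|| ≈ (0.9487, -0.3162) (||v_1|| = 1).

λ_1 = 16,  λ_2 = 6;  v_1 ≈ (0.9487, -0.3162)


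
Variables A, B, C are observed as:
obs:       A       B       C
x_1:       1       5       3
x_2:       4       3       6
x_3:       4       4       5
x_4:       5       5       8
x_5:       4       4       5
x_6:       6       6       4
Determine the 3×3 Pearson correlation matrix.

Step 1 — column means:
  mean(A) = (1 + 4 + 4 + 5 + 4 + 6) / 6 = 24/6 = 4
  mean(B) = (5 + 3 + 4 + 5 + 4 + 6) / 6 = 27/6 = 4.5
  mean(C) = (3 + 6 + 5 + 8 + 5 + 4) / 6 = 31/6 = 5.1667

Step 2 — sample variances and covariances s[i,j] = (1/(n-1)) · Σ_k (x_{k,i} - mean_i) · (x_{k,j} - mean_j), with n-1 = 5:
  s[A,A] = ((-3)·(-3) + (0)·(0) + (0)·(0) + (1)·(1) + (0)·(0) + (2)·(2)) / 5 = 14/5 = 2.8
  s[A,B] = ((-3)·(0.5) + (0)·(-1.5) + (0)·(-0.5) + (1)·(0.5) + (0)·(-0.5) + (2)·(1.5)) / 5 = 2/5 = 0.4
  s[A,C] = ((-3)·(-2.1667) + (0)·(0.8333) + (0)·(-0.1667) + (1)·(2.8333) + (0)·(-0.1667) + (2)·(-1.1667)) / 5 = 7/5 = 1.4
  s[B,B] = ((0.5)·(0.5) + (-1.5)·(-1.5) + (-0.5)·(-0.5) + (0.5)·(0.5) + (-0.5)·(-0.5) + (1.5)·(1.5)) / 5 = 5.5/5 = 1.1
  s[B,C] = ((0.5)·(-2.1667) + (-1.5)·(0.8333) + (-0.5)·(-0.1667) + (0.5)·(2.8333) + (-0.5)·(-0.1667) + (1.5)·(-1.1667)) / 5 = -2.5/5 = -0.5
  s[C,C] = ((-2.1667)·(-2.1667) + (0.8333)·(0.8333) + (-0.1667)·(-0.1667) + (2.8333)·(2.8333) + (-0.1667)·(-0.1667) + (-1.1667)·(-1.1667)) / 5 = 14.8333/5 = 2.9667
  Sample standard deviations s_i = √(s[i,i]):
  s(A) = √(2.8) = 1.6733
  s(B) = √(1.1) = 1.0488
  s(C) = √(2.9667) = 1.7224

Step 3 — r_{ij} = s_{ij} / (s_i · s_j):
  r[A,A] = 1 (diagonal).
  r[A,B] = 0.4 / (1.6733 · 1.0488) = 0.4 / 1.755 = 0.2279
  r[A,C] = 1.4 / (1.6733 · 1.7224) = 1.4 / 2.8821 = 0.4858
  r[B,B] = 1 (diagonal).
  r[B,C] = -0.5 / (1.0488 · 1.7224) = -0.5 / 1.8065 = -0.2768
  r[C,C] = 1 (diagonal).

R is symmetric with unit diagonal. Assembling:

R = [[1, 0.2279, 0.4858],
 [0.2279, 1, -0.2768],
 [0.4858, -0.2768, 1]]


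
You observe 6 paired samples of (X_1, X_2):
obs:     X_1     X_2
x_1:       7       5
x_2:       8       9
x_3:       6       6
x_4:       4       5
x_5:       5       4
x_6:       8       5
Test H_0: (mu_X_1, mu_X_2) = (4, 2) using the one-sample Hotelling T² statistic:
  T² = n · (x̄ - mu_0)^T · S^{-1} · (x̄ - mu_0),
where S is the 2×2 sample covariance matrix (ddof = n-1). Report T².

Step 1 — sample mean vector:
  mean(X_1) = (7 + 8 + 6 + 4 + 5 + 8) / 6 = 38/6 = 6.3333
  mean(X_2) = (5 + 9 + 6 + 5 + 4 + 5) / 6 = 34/6 = 5.6667
  x̄ = (6.3333, 5.6667),  deviation x̄ - mu_0 = (6.3333, 5.6667) - (4, 2) = (2.3333, 3.6667).

Step 2 — sample covariance matrix, S[i,j] = (1/(n-1)) · Σ_k (x_{k,i} - mean_i) · (x_{k,j} - mean_j), divisor n-1 = 5:
  S[X_1,X_1] = ((0.6667)·(0.6667) + (1.6667)·(1.6667) + (-0.3333)·(-0.3333) + (-2.3333)·(-2.3333) + (-1.3333)·(-1.3333) + (1.6667)·(1.6667)) / 5 = 13.3333/5 = 2.6667
  S[X_1,X_2] = ((0.6667)·(-0.6667) + (1.6667)·(3.3333) + (-0.3333)·(0.3333) + (-2.3333)·(-0.6667) + (-1.3333)·(-1.6667) + (1.6667)·(-0.6667)) / 5 = 7.6667/5 = 1.5333
  S[X_2,X_2] = ((-0.6667)·(-0.6667) + (3.3333)·(3.3333) + (0.3333)·(0.3333) + (-0.6667)·(-0.6667) + (-1.6667)·(-1.6667) + (-0.6667)·(-0.6667)) / 5 = 15.3333/5 = 3.0667
  S = [[2.6667, 1.5333],
 [1.5333, 3.0667]].

Step 3 — invert S. det(S) = 2.6667·3.0667 - (1.5333)² = 5.8267.
  S^{-1} = (1/det) · [[d, -b], [-b, a]] = [[0.5263, -0.2632],
 [-0.2632, 0.4577]].

Step 4 — quadratic form (x̄ - mu_0)^T · S^{-1} · (x̄ - mu_0):
  S^{-1} · (x̄ - mu_0) = (0.2632, 1.0641),
  (x̄ - mu_0)^T · [...] = (2.3333)·(0.2632) + (3.6667)·(1.0641) = 4.5156.

Step 5 — scale by n: T² = 6 · 4.5156 = 27.0938.

T² ≈ 27.0938


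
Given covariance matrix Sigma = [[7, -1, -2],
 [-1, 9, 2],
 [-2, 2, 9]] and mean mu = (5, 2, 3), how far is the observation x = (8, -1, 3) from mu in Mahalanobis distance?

Step 1 — centre the observation: (x - mu) = (3, -3, 0).

Step 2 — invert Sigma (cofactor / det for 3×3, or solve directly):
  Sigma^{-1} = [[0.1534, 0.01, 0.0319],
 [0.01, 0.1175, -0.0239],
 [0.0319, -0.0239, 0.1235]].

Step 3 — form the quadratic (x - mu)^T · Sigma^{-1} · (x - mu):
  Sigma^{-1} · (x - mu) = (0.4303, -0.3227, 0.1673).
  (x - mu)^T · [Sigma^{-1} · (x - mu)] = (3)·(0.4303) + (-3)·(-0.3227) + (0)·(0.1673) = 2.259.

Step 4 — take square root: d = √(2.259) ≈ 1.503.

d(x, mu) = √(2.259) ≈ 1.503


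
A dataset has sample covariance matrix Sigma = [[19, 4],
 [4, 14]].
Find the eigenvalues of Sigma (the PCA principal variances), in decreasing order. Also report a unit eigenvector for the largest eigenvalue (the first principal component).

Step 1 — characteristic polynomial of 2×2 Sigma:
  det(Sigma - λI) = λ² - trace · λ + det = 0.
  trace = 19 + 14 = 33, det = 19·14 - (4)² = 250.
Step 2 — discriminant:
  Δ = trace² - 4·det = 1089 - 1000 = 89.
Step 3 — eigenvalues:
  λ = (trace ± √Δ)/2 = (33 ± 9.434)/2,
  λ_1 = 21.217,  λ_2 = 11.783.

Step 4 — unit eigenvector for λ_1: solve (Sigma - λ_1 I)v = 0. First row:
  (19 - 21.217)·v_x + (4)·v_y = 0, i.e. (-2.217)·v_x + (4)·v_y = 0,
  so v ∝ (b, λ_1 - a) = (4, 2.217) = u.
  ||u|| = √((4)² + (2.217)²) = √(20.915) ≈ 4.5733,
  v_1 = u/||u|| ≈ (0.8746, 0.4848) (||v_1|| = 1).

λ_1 = 21.217,  λ_2 = 11.783;  v_1 ≈ (0.8746, 0.4848)


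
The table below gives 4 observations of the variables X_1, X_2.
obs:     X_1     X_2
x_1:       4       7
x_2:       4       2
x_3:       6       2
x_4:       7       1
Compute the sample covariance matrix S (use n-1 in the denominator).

Step 1 — column means:
  mean(X_1) = (4 + 4 + 6 + 7) / 4 = 21/4 = 5.25
  mean(X_2) = (7 + 2 + 2 + 1) / 4 = 12/4 = 3

Step 2 — sample covariance S[i,j] = (1/(n-1)) · Σ_k (x_{k,i} - mean_i) · (x_{k,j} - mean_j), with n-1 = 3.
  S[X_1,X_1] = ((-1.25)·(-1.25) + (-1.25)·(-1.25) + (0.75)·(0.75) + (1.75)·(1.75)) / 3 = 6.75/3 = 2.25
  S[X_1,X_2] = ((-1.25)·(4) + (-1.25)·(-1) + (0.75)·(-1) + (1.75)·(-2)) / 3 = -8/3 = -2.6667
  S[X_2,X_2] = ((4)·(4) + (-1)·(-1) + (-1)·(-1) + (-2)·(-2)) / 3 = 22/3 = 7.3333

S is symmetric (S[j,i] = S[i,j]). Assembling:

S = [[2.25, -2.6667],
 [-2.6667, 7.3333]]


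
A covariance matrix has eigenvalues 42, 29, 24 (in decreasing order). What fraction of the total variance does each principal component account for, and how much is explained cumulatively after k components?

Step 1 — total variance = trace(Sigma) = Σ λ_i = 42 + 29 + 24 = 95.

Step 2 — fraction explained by component i = λ_i / Σ λ:
  PC1: 42/95 = 0.4421
  PC2: 29/95 = 0.3053
  PC3: 24/95 = 0.2526

Step 3 — cumulative fraction after k components = (λ_1 + ... + λ_k) / Σ λ:
  k = 1: 42/95 = 0.4421
  k = 2: (42 + 29)/95 = 71/95 = 0.7474
  k = 3: (42 + 29 + 24)/95 = 95/95 = 1

Summary (fraction, with percent):

explained: PC1 0.4421 (44.21%), PC2 0.3053 (30.53%), PC3 0.2526 (25.26%);  cumulative: 0.4421, 0.7474, 1


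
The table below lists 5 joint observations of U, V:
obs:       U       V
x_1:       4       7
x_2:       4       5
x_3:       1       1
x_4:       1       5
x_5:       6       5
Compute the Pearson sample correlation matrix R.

Step 1 — column means:
  mean(U) = (4 + 4 + 1 + 1 + 6) / 5 = 16/5 = 3.2
  mean(V) = (7 + 5 + 1 + 5 + 5) / 5 = 23/5 = 4.6

Step 2 — sample variances and covariances s[i,j] = (1/(n-1)) · Σ_k (x_{k,i} - mean_i) · (x_{k,j} - mean_j), with n-1 = 4:
  s[U,U] = ((0.8)·(0.8) + (0.8)·(0.8) + (-2.2)·(-2.2) + (-2.2)·(-2.2) + (2.8)·(2.8)) / 4 = 18.8/4 = 4.7
  s[U,V] = ((0.8)·(2.4) + (0.8)·(0.4) + (-2.2)·(-3.6) + (-2.2)·(0.4) + (2.8)·(0.4)) / 4 = 10.4/4 = 2.6
  s[V,V] = ((2.4)·(2.4) + (0.4)·(0.4) + (-3.6)·(-3.6) + (0.4)·(0.4) + (0.4)·(0.4)) / 4 = 19.2/4 = 4.8
  Sample standard deviations s_i = √(s[i,i]):
  s(U) = √(4.7) = 2.1679
  s(V) = √(4.8) = 2.1909

Step 3 — r_{ij} = s_{ij} / (s_i · s_j):
  r[U,U] = 1 (diagonal).
  r[U,V] = 2.6 / (2.1679 · 2.1909) = 2.6 / 4.7497 = 0.5474
  r[V,V] = 1 (diagonal).

R is symmetric with unit diagonal. Assembling:

R = [[1, 0.5474],
 [0.5474, 1]]


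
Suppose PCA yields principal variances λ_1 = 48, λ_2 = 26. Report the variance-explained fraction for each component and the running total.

Step 1 — total variance = trace(Sigma) = Σ λ_i = 48 + 26 = 74.

Step 2 — fraction explained by component i = λ_i / Σ λ:
  PC1: 48/74 = 0.6486
  PC2: 26/74 = 0.3514

Step 3 — cumulative fraction after k components = (λ_1 + ... + λ_k) / Σ λ:
  k = 1: 48/74 = 0.6486
  k = 2: (48 + 26)/74 = 74/74 = 1

Summary (fraction, with percent):

explained: PC1 0.6486 (64.86%), PC2 0.3514 (35.14%);  cumulative: 0.6486, 1


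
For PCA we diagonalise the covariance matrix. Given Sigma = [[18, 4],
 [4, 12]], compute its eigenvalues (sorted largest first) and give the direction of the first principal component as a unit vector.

Step 1 — characteristic polynomial of 2×2 Sigma:
  det(Sigma - λI) = λ² - trace · λ + det = 0.
  trace = 18 + 12 = 30, det = 18·12 - (4)² = 200.
Step 2 — discriminant:
  Δ = trace² - 4·det = 900 - 800 = 100.
Step 3 — eigenvalues:
  λ = (trace ± √Δ)/2 = (30 ± 10)/2,
  λ_1 = 20,  λ_2 = 10.

Step 4 — unit eigenvector for λ_1: solve (Sigma - λ_1 I)v = 0. First row:
  (18 - 20)·v_x + (4)·v_y = 0, i.e. (-2)·v_x + (4)·v_y = 0,
  so v ∝ (b, λ_1 - a) = (4, 2) = u.
  ||u|| = √((4)² + (2)²) = √(20) ≈ 4.4721,
  v_1 = u/||u|| ≈ (0.8944, 0.4472) (||v_1|| = 1).

λ_1 = 20,  λ_2 = 10;  v_1 ≈ (0.8944, 0.4472)


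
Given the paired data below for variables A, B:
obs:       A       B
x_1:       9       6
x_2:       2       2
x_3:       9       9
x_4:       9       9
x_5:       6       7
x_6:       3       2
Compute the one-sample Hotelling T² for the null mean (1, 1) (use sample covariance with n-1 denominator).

Step 1 — sample mean vector:
  mean(A) = (9 + 2 + 9 + 9 + 6 + 3) / 6 = 38/6 = 6.3333
  mean(B) = (6 + 2 + 9 + 9 + 7 + 2) / 6 = 35/6 = 5.8333
  x̄ = (6.3333, 5.8333),  deviation x̄ - mu_0 = (6.3333, 5.8333) - (1, 1) = (5.3333, 4.8333).

Step 2 — sample covariance matrix, S[i,j] = (1/(n-1)) · Σ_k (x_{k,i} - mean_i) · (x_{k,j} - mean_j), divisor n-1 = 5:
  S[A,A] = ((2.6667)·(2.6667) + (-4.3333)·(-4.3333) + (2.6667)·(2.6667) + (2.6667)·(2.6667) + (-0.3333)·(-0.3333) + (-3.3333)·(-3.3333)) / 5 = 51.3333/5 = 10.2667
  S[A,B] = ((2.6667)·(0.1667) + (-4.3333)·(-3.8333) + (2.6667)·(3.1667) + (2.6667)·(3.1667) + (-0.3333)·(1.1667) + (-3.3333)·(-3.8333)) / 5 = 46.3333/5 = 9.2667
  S[B,B] = ((0.1667)·(0.1667) + (-3.8333)·(-3.8333) + (3.1667)·(3.1667) + (3.1667)·(3.1667) + (1.1667)·(1.1667) + (-3.8333)·(-3.8333)) / 5 = 50.8333/5 = 10.1667
  S = [[10.2667, 9.2667],
 [9.2667, 10.1667]].

Step 3 — invert S. det(S) = 10.2667·10.1667 - (9.2667)² = 18.5067.
  S^{-1} = (1/det) · [[d, -b], [-b, a]] = [[0.5494, -0.5007],
 [-0.5007, 0.5548]].

Step 4 — quadratic form (x̄ - mu_0)^T · S^{-1} · (x̄ - mu_0):
  S^{-1} · (x̄ - mu_0) = (0.5097, 0.0108),
  (x̄ - mu_0)^T · [...] = (5.3333)·(0.5097) + (4.8333)·(0.0108) = 2.7708.

Step 5 — scale by n: T² = 6 · 2.7708 = 16.6246.

T² ≈ 16.6246


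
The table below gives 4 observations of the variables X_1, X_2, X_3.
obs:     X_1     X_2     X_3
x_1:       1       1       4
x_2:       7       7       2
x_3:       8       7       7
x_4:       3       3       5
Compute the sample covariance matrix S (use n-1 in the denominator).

Step 1 — column means:
  mean(X_1) = (1 + 7 + 8 + 3) / 4 = 19/4 = 4.75
  mean(X_2) = (1 + 7 + 7 + 3) / 4 = 18/4 = 4.5
  mean(X_3) = (4 + 2 + 7 + 5) / 4 = 18/4 = 4.5

Step 2 — sample covariance S[i,j] = (1/(n-1)) · Σ_k (x_{k,i} - mean_i) · (x_{k,j} - mean_j), with n-1 = 3.
  S[X_1,X_1] = ((-3.75)·(-3.75) + (2.25)·(2.25) + (3.25)·(3.25) + (-1.75)·(-1.75)) / 3 = 32.75/3 = 10.9167
  S[X_1,X_2] = ((-3.75)·(-3.5) + (2.25)·(2.5) + (3.25)·(2.5) + (-1.75)·(-1.5)) / 3 = 29.5/3 = 9.8333
  S[X_1,X_3] = ((-3.75)·(-0.5) + (2.25)·(-2.5) + (3.25)·(2.5) + (-1.75)·(0.5)) / 3 = 3.5/3 = 1.1667
  S[X_2,X_2] = ((-3.5)·(-3.5) + (2.5)·(2.5) + (2.5)·(2.5) + (-1.5)·(-1.5)) / 3 = 27/3 = 9
  S[X_2,X_3] = ((-3.5)·(-0.5) + (2.5)·(-2.5) + (2.5)·(2.5) + (-1.5)·(0.5)) / 3 = 1/3 = 0.3333
  S[X_3,X_3] = ((-0.5)·(-0.5) + (-2.5)·(-2.5) + (2.5)·(2.5) + (0.5)·(0.5)) / 3 = 13/3 = 4.3333

S is symmetric (S[j,i] = S[i,j]). Assembling:

S = [[10.9167, 9.8333, 1.1667],
 [9.8333, 9, 0.3333],
 [1.1667, 0.3333, 4.3333]]


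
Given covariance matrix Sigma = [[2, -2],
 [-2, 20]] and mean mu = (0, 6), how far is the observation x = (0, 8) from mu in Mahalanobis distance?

Step 1 — centre the observation: (x - mu) = (0, 2).

Step 2 — invert Sigma. det(Sigma) = 2·20 - (-2)² = 36.
  Sigma^{-1} = (1/det) · [[d, -b], [-b, a]] = [[0.5556, 0.0556],
 [0.0556, 0.0556]].

Step 3 — form the quadratic (x - mu)^T · Sigma^{-1} · (x - mu):
  Sigma^{-1} · (x - mu) = (0.1111, 0.1111).
  (x - mu)^T · [Sigma^{-1} · (x - mu)] = (0)·(0.1111) + (2)·(0.1111) = 0.2222.

Step 4 — take square root: d = √(0.2222) ≈ 0.4714.

d(x, mu) = √(0.2222) ≈ 0.4714


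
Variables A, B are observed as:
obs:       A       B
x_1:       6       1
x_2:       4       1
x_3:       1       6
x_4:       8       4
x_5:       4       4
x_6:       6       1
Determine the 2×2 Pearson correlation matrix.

Step 1 — column means:
  mean(A) = (6 + 4 + 1 + 8 + 4 + 6) / 6 = 29/6 = 4.8333
  mean(B) = (1 + 1 + 6 + 4 + 4 + 1) / 6 = 17/6 = 2.8333

Step 2 — sample variances and covariances s[i,j] = (1/(n-1)) · Σ_k (x_{k,i} - mean_i) · (x_{k,j} - mean_j), with n-1 = 5:
  s[A,A] = ((1.1667)·(1.1667) + (-0.8333)·(-0.8333) + (-3.8333)·(-3.8333) + (3.1667)·(3.1667) + (-0.8333)·(-0.8333) + (1.1667)·(1.1667)) / 5 = 28.8333/5 = 5.7667
  s[A,B] = ((1.1667)·(-1.8333) + (-0.8333)·(-1.8333) + (-3.8333)·(3.1667) + (3.1667)·(1.1667) + (-0.8333)·(1.1667) + (1.1667)·(-1.8333)) / 5 = -12.1667/5 = -2.4333
  s[B,B] = ((-1.8333)·(-1.8333) + (-1.8333)·(-1.8333) + (3.1667)·(3.1667) + (1.1667)·(1.1667) + (1.1667)·(1.1667) + (-1.8333)·(-1.8333)) / 5 = 22.8333/5 = 4.5667
  Sample standard deviations s_i = √(s[i,i]):
  s(A) = √(5.7667) = 2.4014
  s(B) = √(4.5667) = 2.137

Step 3 — r_{ij} = s_{ij} / (s_i · s_j):
  r[A,A] = 1 (diagonal).
  r[A,B] = -2.4333 / (2.4014 · 2.137) = -2.4333 / 5.1317 = -0.4742
  r[B,B] = 1 (diagonal).

R is symmetric with unit diagonal. Assembling:

R = [[1, -0.4742],
 [-0.4742, 1]]


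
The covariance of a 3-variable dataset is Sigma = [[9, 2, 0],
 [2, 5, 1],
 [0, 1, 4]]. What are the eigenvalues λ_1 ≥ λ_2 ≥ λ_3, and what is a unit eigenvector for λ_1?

Step 1 — characteristic polynomial p(λ) = det(λI - Sigma) = λ³ - tr·λ² + c_1·λ - det, where tr = trace, c_1 = sum of the principal 2×2 minors, det = det(Sigma):
  tr = 9 + 5 + 4 = 18,
  c_1 = (9·5 - (2)²) + (9·4 - (0)²) + (5·4 - (1)²) = 41 + 36 + 19 = 96,
  det = 9·(5·4 - (1)²) - (2)·((2)·4 - (1)·(0)) + (0)·((2)·(1) - 5·(0)) = 9·(19) - (2)·(8) + (0)·(2) = 155.
  So p(λ) = λ³ - 18λ² + 96λ - 155.
Step 2 — look for an integer root (rational root theorem: any rational root is an integer divisor of 155). Testing λ = 5:
  p(5) = 125 - 450 + 480 - 155 = 0  ✓
  Dividing out (λ - 5): p(λ) = (λ - 5)(λ² - 13λ + 31).
Step 3 — remaining eigenvalues from the quadratic λ² - 13λ + 31 = 0:
  Δ = 13² - 4·31 = 169 - 124 = 45,  λ = (13 ± √45)/2 = (13 ± 6.7082)/2 ≈ 9.8541 or 3.1459.
  Sorted: λ_1 = 9.8541,  λ_2 = 5,  λ_3 = 3.1459  (check: sum = 18 = tr ✓).

Step 4 — unit eigenvector for λ_1 ≈ 9.8541: v spans the null space of (Sigma - λ_1 I), whose rows are
  r_1 = (-0.8541, 2, 0),  r_2 = (2, -4.8541, 1),  r_3 = (0, 1, -5.8541).
  v is orthogonal to every row, so take v ∝ r_2 × r_3 = ((-4.8541)·(-5.8541) - (1)·(1), (1)·(0) - (2)·(-5.8541), (2)·(1) - (-4.8541)·(0)) ≈ (27.4164, 11.7082, 2).
  Let u = (27.4164, 11.7082, 2).
  ||u|| = √((27.4164)² + (11.7082)² + (2)²) = √(892.7415) ≈ 29.8788,  v_1 = u/||u|| ≈ (0.9176, 0.3919, 0.0669) (||v_1|| = 1).

λ_1 = 9.8541,  λ_2 = 5,  λ_3 = 3.1459;  v_1 ≈ (0.9176, 0.3919, 0.0669)


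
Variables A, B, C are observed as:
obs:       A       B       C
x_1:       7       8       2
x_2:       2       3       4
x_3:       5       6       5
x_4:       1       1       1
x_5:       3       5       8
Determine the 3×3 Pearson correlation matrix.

Step 1 — column means:
  mean(A) = (7 + 2 + 5 + 1 + 3) / 5 = 18/5 = 3.6
  mean(B) = (8 + 3 + 6 + 1 + 5) / 5 = 23/5 = 4.6
  mean(C) = (2 + 4 + 5 + 1 + 8) / 5 = 20/5 = 4

Step 2 — sample variances and covariances s[i,j] = (1/(n-1)) · Σ_k (x_{k,i} - mean_i) · (x_{k,j} - mean_j), with n-1 = 4:
  s[A,A] = ((3.4)·(3.4) + (-1.6)·(-1.6) + (1.4)·(1.4) + (-2.6)·(-2.6) + (-0.6)·(-0.6)) / 4 = 23.2/4 = 5.8
  s[A,B] = ((3.4)·(3.4) + (-1.6)·(-1.6) + (1.4)·(1.4) + (-2.6)·(-3.6) + (-0.6)·(0.4)) / 4 = 25.2/4 = 6.3
  s[A,C] = ((3.4)·(-2) + (-1.6)·(0) + (1.4)·(1) + (-2.6)·(-3) + (-0.6)·(4)) / 4 = 0/4 = 0
  s[B,B] = ((3.4)·(3.4) + (-1.6)·(-1.6) + (1.4)·(1.4) + (-3.6)·(-3.6) + (0.4)·(0.4)) / 4 = 29.2/4 = 7.3
  s[B,C] = ((3.4)·(-2) + (-1.6)·(0) + (1.4)·(1) + (-3.6)·(-3) + (0.4)·(4)) / 4 = 7/4 = 1.75
  s[C,C] = ((-2)·(-2) + (0)·(0) + (1)·(1) + (-3)·(-3) + (4)·(4)) / 4 = 30/4 = 7.5
  Sample standard deviations s_i = √(s[i,i]):
  s(A) = √(5.8) = 2.4083
  s(B) = √(7.3) = 2.7019
  s(C) = √(7.5) = 2.7386

Step 3 — r_{ij} = s_{ij} / (s_i · s_j):
  r[A,A] = 1 (diagonal).
  r[A,B] = 6.3 / (2.4083 · 2.7019) = 6.3 / 6.5069 = 0.9682
  r[A,C] = 0 / (2.4083 · 2.7386) = 0 / 6.5955 = 0
  r[B,B] = 1 (diagonal).
  r[B,C] = 1.75 / (2.7019 · 2.7386) = 1.75 / 7.3993 = 0.2365
  r[C,C] = 1 (diagonal).

R is symmetric with unit diagonal. Assembling:

R = [[1, 0.9682, 0],
 [0.9682, 1, 0.2365],
 [0, 0.2365, 1]]


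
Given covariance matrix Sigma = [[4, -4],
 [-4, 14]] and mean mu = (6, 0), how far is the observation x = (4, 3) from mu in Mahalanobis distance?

Step 1 — centre the observation: (x - mu) = (-2, 3).

Step 2 — invert Sigma. det(Sigma) = 4·14 - (-4)² = 40.
  Sigma^{-1} = (1/det) · [[d, -b], [-b, a]] = [[0.35, 0.1],
 [0.1, 0.1]].

Step 3 — form the quadratic (x - mu)^T · Sigma^{-1} · (x - mu):
  Sigma^{-1} · (x - mu) = (-0.4, 0.1).
  (x - mu)^T · [Sigma^{-1} · (x - mu)] = (-2)·(-0.4) + (3)·(0.1) = 1.1.

Step 4 — take square root: d = √(1.1) ≈ 1.0488.

d(x, mu) = √(1.1) ≈ 1.0488


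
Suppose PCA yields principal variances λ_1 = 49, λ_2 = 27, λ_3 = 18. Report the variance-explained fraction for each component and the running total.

Step 1 — total variance = trace(Sigma) = Σ λ_i = 49 + 27 + 18 = 94.

Step 2 — fraction explained by component i = λ_i / Σ λ:
  PC1: 49/94 = 0.5213
  PC2: 27/94 = 0.2872
  PC3: 18/94 = 0.1915

Step 3 — cumulative fraction after k components = (λ_1 + ... + λ_k) / Σ λ:
  k = 1: 49/94 = 0.5213
  k = 2: (49 + 27)/94 = 76/94 = 0.8085
  k = 3: (49 + 27 + 18)/94 = 94/94 = 1

Summary (fraction, with percent):

explained: PC1 0.5213 (52.13%), PC2 0.2872 (28.72%), PC3 0.1915 (19.15%);  cumulative: 0.5213, 0.8085, 1


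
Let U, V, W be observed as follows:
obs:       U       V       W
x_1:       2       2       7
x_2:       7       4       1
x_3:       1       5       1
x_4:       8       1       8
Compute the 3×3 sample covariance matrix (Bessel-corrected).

Step 1 — column means:
  mean(U) = (2 + 7 + 1 + 8) / 4 = 18/4 = 4.5
  mean(V) = (2 + 4 + 5 + 1) / 4 = 12/4 = 3
  mean(W) = (7 + 1 + 1 + 8) / 4 = 17/4 = 4.25

Step 2 — sample covariance S[i,j] = (1/(n-1)) · Σ_k (x_{k,i} - mean_i) · (x_{k,j} - mean_j), with n-1 = 3.
  S[U,U] = ((-2.5)·(-2.5) + (2.5)·(2.5) + (-3.5)·(-3.5) + (3.5)·(3.5)) / 3 = 37/3 = 12.3333
  S[U,V] = ((-2.5)·(-1) + (2.5)·(1) + (-3.5)·(2) + (3.5)·(-2)) / 3 = -9/3 = -3
  S[U,W] = ((-2.5)·(2.75) + (2.5)·(-3.25) + (-3.5)·(-3.25) + (3.5)·(3.75)) / 3 = 9.5/3 = 3.1667
  S[V,V] = ((-1)·(-1) + (1)·(1) + (2)·(2) + (-2)·(-2)) / 3 = 10/3 = 3.3333
  S[V,W] = ((-1)·(2.75) + (1)·(-3.25) + (2)·(-3.25) + (-2)·(3.75)) / 3 = -20/3 = -6.6667
  S[W,W] = ((2.75)·(2.75) + (-3.25)·(-3.25) + (-3.25)·(-3.25) + (3.75)·(3.75)) / 3 = 42.75/3 = 14.25

S is symmetric (S[j,i] = S[i,j]). Assembling:

S = [[12.3333, -3, 3.1667],
 [-3, 3.3333, -6.6667],
 [3.1667, -6.6667, 14.25]]


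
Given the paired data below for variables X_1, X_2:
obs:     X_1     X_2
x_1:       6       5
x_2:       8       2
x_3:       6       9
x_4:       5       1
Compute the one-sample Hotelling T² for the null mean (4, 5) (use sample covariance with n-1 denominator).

Step 1 — sample mean vector:
  mean(X_1) = (6 + 8 + 6 + 5) / 4 = 25/4 = 6.25
  mean(X_2) = (5 + 2 + 9 + 1) / 4 = 17/4 = 4.25
  x̄ = (6.25, 4.25),  deviation x̄ - mu_0 = (6.25, 4.25) - (4, 5) = (2.25, -0.75).

Step 2 — sample covariance matrix, S[i,j] = (1/(n-1)) · Σ_k (x_{k,i} - mean_i) · (x_{k,j} - mean_j), divisor n-1 = 3:
  S[X_1,X_1] = ((-0.25)·(-0.25) + (1.75)·(1.75) + (-0.25)·(-0.25) + (-1.25)·(-1.25)) / 3 = 4.75/3 = 1.5833
  S[X_1,X_2] = ((-0.25)·(0.75) + (1.75)·(-2.25) + (-0.25)·(4.75) + (-1.25)·(-3.25)) / 3 = -1.25/3 = -0.4167
  S[X_2,X_2] = ((0.75)·(0.75) + (-2.25)·(-2.25) + (4.75)·(4.75) + (-3.25)·(-3.25)) / 3 = 38.75/3 = 12.9167
  S = [[1.5833, -0.4167],
 [-0.4167, 12.9167]].

Step 3 — invert S. det(S) = 1.5833·12.9167 - (-0.4167)² = 20.2778.
  S^{-1} = (1/det) · [[d, -b], [-b, a]] = [[0.637, 0.0205],
 [0.0205, 0.0781]].

Step 4 — quadratic form (x̄ - mu_0)^T · S^{-1} · (x̄ - mu_0):
  S^{-1} · (x̄ - mu_0) = (1.4178, -0.0123),
  (x̄ - mu_0)^T · [...] = (2.25)·(1.4178) + (-0.75)·(-0.0123) = 3.1993.

Step 5 — scale by n: T² = 4 · 3.1993 = 12.7973.

T² ≈ 12.7973


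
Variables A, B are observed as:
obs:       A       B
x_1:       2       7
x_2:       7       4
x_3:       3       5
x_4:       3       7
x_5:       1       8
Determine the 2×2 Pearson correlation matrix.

Step 1 — column means:
  mean(A) = (2 + 7 + 3 + 3 + 1) / 5 = 16/5 = 3.2
  mean(B) = (7 + 4 + 5 + 7 + 8) / 5 = 31/5 = 6.2

Step 2 — sample variances and covariances s[i,j] = (1/(n-1)) · Σ_k (x_{k,i} - mean_i) · (x_{k,j} - mean_j), with n-1 = 4:
  s[A,A] = ((-1.2)·(-1.2) + (3.8)·(3.8) + (-0.2)·(-0.2) + (-0.2)·(-0.2) + (-2.2)·(-2.2)) / 4 = 20.8/4 = 5.2
  s[A,B] = ((-1.2)·(0.8) + (3.8)·(-2.2) + (-0.2)·(-1.2) + (-0.2)·(0.8) + (-2.2)·(1.8)) / 4 = -13.2/4 = -3.3
  s[B,B] = ((0.8)·(0.8) + (-2.2)·(-2.2) + (-1.2)·(-1.2) + (0.8)·(0.8) + (1.8)·(1.8)) / 4 = 10.8/4 = 2.7
  Sample standard deviations s_i = √(s[i,i]):
  s(A) = √(5.2) = 2.2804
  s(B) = √(2.7) = 1.6432

Step 3 — r_{ij} = s_{ij} / (s_i · s_j):
  r[A,A] = 1 (diagonal).
  r[A,B] = -3.3 / (2.2804 · 1.6432) = -3.3 / 3.747 = -0.8807
  r[B,B] = 1 (diagonal).

R is symmetric with unit diagonal. Assembling:

R = [[1, -0.8807],
 [-0.8807, 1]]
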